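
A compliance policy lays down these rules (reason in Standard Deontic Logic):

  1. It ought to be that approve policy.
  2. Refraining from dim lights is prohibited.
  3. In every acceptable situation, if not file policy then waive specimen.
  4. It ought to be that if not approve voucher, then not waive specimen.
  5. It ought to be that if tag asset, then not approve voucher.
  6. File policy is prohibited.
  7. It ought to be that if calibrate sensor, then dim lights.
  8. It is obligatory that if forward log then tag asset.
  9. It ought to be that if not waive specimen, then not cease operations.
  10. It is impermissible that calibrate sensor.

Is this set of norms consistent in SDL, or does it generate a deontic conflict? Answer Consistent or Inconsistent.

Consistent

Premise 7 is O(calibrate_sensor → dim_lights); even if O(dim_lights) held, inferring O(calibrate_sensor) would be affirming the consequent — invalid.
So O(calibrate_sensor) is not derivable, and the apparent clash with O(¬calibrate_sensor) does not arise.
A world satisfying every obligation exists (e.g. approve_policy=true, approve_voucher=true, calibrate_sensor=false, cease_operations=false, dim_lights=true, file_policy=false, forward_log=false, tag_asset=false, waive_specimen=true); no atom is both obligatory and forbidden, so the set is consistent.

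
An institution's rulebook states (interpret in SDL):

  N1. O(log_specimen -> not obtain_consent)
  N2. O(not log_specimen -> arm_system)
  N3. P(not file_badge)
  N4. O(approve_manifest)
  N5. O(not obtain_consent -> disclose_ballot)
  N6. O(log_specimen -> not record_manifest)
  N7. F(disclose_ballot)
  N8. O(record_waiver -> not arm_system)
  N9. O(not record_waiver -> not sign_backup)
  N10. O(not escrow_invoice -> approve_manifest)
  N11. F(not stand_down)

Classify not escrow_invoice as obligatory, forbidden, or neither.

Neither

Premise 10 is O(not escrow_invoice -> approve_manifest); even if O(approve_manifest) held, inferring O(not escrow_invoice) would be affirming the consequent — invalid.
No premise or chain of K-axiom applications forces O(not escrow_invoice), and none forces O(escrow_invoice). So not escrow_invoice is neither obligatory nor forbidden under these norms.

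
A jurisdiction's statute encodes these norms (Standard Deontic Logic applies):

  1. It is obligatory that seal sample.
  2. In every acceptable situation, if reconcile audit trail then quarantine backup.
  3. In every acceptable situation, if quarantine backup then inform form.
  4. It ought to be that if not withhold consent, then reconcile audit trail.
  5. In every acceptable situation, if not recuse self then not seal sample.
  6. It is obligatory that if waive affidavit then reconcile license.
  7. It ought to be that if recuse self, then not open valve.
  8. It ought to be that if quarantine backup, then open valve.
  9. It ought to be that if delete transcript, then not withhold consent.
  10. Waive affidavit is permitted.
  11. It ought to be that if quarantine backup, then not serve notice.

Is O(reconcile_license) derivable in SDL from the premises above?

Premise 6 is O(waive_affidavit → reconcile_license), but O(waive_affidavit) is not derivable from the premises (the permission P(waive_affidavit) asserts only ¬O(¬waive_affidavit), not O(waive_affidavit)), so it does not yield O(reconcile_license).
No other premise forces O(reconcile_license). An ideal world satisfying every premise can still have reconcile_license false, so O(reconcile_license) is not derivable.

No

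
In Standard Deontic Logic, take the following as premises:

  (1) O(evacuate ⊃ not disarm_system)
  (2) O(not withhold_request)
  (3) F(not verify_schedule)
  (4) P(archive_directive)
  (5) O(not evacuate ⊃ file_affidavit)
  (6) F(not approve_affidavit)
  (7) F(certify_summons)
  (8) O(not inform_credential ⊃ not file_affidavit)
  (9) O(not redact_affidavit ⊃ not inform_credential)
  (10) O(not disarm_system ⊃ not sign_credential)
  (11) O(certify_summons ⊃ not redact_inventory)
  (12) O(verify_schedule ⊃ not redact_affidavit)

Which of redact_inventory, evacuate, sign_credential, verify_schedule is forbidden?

Premise 3 is F(not verify_schedule), i.e. O(verify_schedule).
Applying K to premise 12 (O(verify_schedule ⊃ not redact_affidavit)) and O(verify_schedule) yields O(not redact_affidavit).
With premise 9, O(not redact_affidavit ⊃ not inform_credential), the K-axiom yields O(not inform_credential).
Premise 8 is O(not inform_credential ⊃ not file_affidavit); since O(not inform_credential), deontic closure gives O(not file_affidavit).
Premise 5 is O(not evacuate ⊃ file_affidavit); contrapositively O(not file_affidavit ⊃ evacuate). Since O(not file_affidavit) holds, K gives O(evacuate).
From O(evacuate) and premise 1, O(evacuate ⊃ not disarm_system), we obtain O(not disarm_system).
With premise 10, O(not disarm_system ⊃ not sign_credential), the K-axiom yields O(not sign_credential).
So O(not sign_credential) holds, i.e. sign_credential is forbidden. None of the other listed options is forbidden under the premises.

sign_credential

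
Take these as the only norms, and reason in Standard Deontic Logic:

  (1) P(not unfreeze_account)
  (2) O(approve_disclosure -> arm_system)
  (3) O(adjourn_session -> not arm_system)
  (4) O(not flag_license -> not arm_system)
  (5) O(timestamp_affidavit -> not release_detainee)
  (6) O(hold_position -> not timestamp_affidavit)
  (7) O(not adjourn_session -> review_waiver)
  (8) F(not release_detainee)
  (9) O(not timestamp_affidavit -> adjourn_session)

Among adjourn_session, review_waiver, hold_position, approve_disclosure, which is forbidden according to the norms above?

F(not release_detainee) at premise 8 means O(release_detainee).
The contrapositive of premise 5 (O(timestamp_affidavit -> not release_detainee)) is O(release_detainee -> not timestamp_affidavit), and O(release_detainee) is already established, so O(not timestamp_affidavit).
With premise 9, O(not timestamp_affidavit -> adjourn_session), the K-axiom yields O(adjourn_session).
Premise 3 is O(adjourn_session -> not arm_system); since O(adjourn_session), deontic closure gives O(not arm_system).
The contrapositive of premise 2 (O(approve_disclosure -> arm_system)) is O(not arm_system -> not approve_disclosure), and O(not arm_system) is already established, so O(not approve_disclosure).
So O(not approve_disclosure) holds, i.e. approve_disclosure is forbidden. None of the other listed options is forbidden under the premises.

approve_disclosure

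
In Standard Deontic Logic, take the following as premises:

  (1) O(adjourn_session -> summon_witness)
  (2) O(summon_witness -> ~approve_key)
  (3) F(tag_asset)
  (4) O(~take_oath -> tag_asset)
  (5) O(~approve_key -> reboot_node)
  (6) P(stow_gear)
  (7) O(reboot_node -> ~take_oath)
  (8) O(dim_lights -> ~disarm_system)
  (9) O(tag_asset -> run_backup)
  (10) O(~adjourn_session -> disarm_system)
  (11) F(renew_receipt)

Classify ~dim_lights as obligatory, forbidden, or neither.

Obligatory

Premise 3 is F(tag_asset), i.e. O(~tag_asset).
Premise 4 is O(~take_oath -> tag_asset); contrapositively O(~tag_asset -> take_oath). Since O(~tag_asset) holds, K gives O(take_oath).
Premise 7, O(reboot_node -> ~take_oath), contraposes to O(take_oath -> ~reboot_node); with O(take_oath) we get O(~reboot_node).
Premise 5, O(~approve_key -> reboot_node), contraposes to O(~reboot_node -> approve_key); with O(~reboot_node) we get O(approve_key).
The contrapositive of premise 2 (O(summon_witness -> ~approve_key)) is O(approve_key -> ~summon_witness), and O(approve_key) is already established, so O(~summon_witness).
Premise 1, O(adjourn_session -> summon_witness), contraposes to O(~summon_witness -> ~adjourn_session); with O(~summon_witness) we get O(~adjourn_session).
Premise 10 is O(~adjourn_session -> disarm_system); since O(~adjourn_session), deontic closure gives O(disarm_system).
Premise 8 is O(dim_lights -> ~disarm_system); contrapositively O(disarm_system -> ~dim_lights). Since O(disarm_system) holds, K gives O(~dim_lights).
Premises 6, 9, 11 do not contribute to this derivation.
Hence ~dim_lights is obligatory.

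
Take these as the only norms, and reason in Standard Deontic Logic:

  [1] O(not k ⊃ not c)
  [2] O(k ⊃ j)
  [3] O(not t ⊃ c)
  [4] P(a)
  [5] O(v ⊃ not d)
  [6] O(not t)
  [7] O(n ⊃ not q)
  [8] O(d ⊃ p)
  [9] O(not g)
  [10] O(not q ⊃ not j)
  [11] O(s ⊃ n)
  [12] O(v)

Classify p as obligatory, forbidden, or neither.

Premise 8 is O(d ⊃ p), but O(d) is not derivable from the premises, so it does not yield O(p).
No premise or chain of K-axiom applications forces O(p), and none forces O(not p). So p is neither obligatory nor forbidden under these norms.

Neither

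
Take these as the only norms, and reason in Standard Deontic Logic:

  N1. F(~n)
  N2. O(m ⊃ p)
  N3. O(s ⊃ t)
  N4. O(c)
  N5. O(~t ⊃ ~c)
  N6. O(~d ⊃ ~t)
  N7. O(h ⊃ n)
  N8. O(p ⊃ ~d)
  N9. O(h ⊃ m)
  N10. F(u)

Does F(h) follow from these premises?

Yes

Premise 4 gives O(c).
Premise 5 is O(~t ⊃ ~c); contrapositively O(c ⊃ t). Since O(c) holds, K gives O(t).
Premise 6, O(~d ⊃ ~t), contraposes to O(t ⊃ d); with O(t) we get O(d).
Premise 8, O(p ⊃ ~d), contraposes to O(d ⊃ ~p); with O(d) we get O(~p).
Premise 2, O(m ⊃ p), contraposes to O(~p ⊃ ~m); with O(~p) we get O(~m).
The contrapositive of premise 9 (O(h ⊃ m)) is O(~m ⊃ ~h), and O(~m) is already established, so O(~h).
Premises 1, 3, 7, 10 do not contribute to this derivation.
So O(~h) holds, i.e. F(h). The claim follows.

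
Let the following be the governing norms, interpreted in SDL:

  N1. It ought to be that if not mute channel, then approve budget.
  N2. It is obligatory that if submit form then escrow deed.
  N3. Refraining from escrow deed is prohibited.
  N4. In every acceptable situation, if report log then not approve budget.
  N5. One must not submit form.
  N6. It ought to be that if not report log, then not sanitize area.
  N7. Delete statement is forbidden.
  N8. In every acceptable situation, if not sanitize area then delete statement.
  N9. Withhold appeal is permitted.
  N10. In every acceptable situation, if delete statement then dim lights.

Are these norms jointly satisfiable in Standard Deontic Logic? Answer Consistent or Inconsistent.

Premise 2 is O(submit_form → escrow_deed); even if O(escrow_deed) held, inferring O(submit_form) would be affirming the consequent — invalid.
So O(submit_form) is not derivable, and the apparent clash with O(¬submit_form) does not arise.
A world satisfying every obligation exists (e.g. approve_budget=false, delete_statement=false, dim_lights=false, escrow_deed=true, mute_channel=true, report_log=true, sanitize_area=true, submit_form=false, withhold_appeal=false); no atom is both obligatory and forbidden, so the set is consistent.

Consistent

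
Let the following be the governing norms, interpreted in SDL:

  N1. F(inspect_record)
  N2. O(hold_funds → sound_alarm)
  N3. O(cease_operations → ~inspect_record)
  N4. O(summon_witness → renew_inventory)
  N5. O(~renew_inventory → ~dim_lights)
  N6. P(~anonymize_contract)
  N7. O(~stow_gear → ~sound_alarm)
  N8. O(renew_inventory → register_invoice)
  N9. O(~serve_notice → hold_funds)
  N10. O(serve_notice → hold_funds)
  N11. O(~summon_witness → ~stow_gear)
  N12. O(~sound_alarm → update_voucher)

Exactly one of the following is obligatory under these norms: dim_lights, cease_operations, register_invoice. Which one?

Premises 9 and 10 cover both cases: O(~serve_notice → hold_funds) and O(serve_notice → hold_funds). Since ~serve_notice ∨ serve_notice is a tautology, O(hold_funds) follows.
Premise 2 is O(hold_funds → sound_alarm); since O(hold_funds), deontic closure gives O(sound_alarm).
The contrapositive of premise 7 (O(~stow_gear → ~sound_alarm)) is O(sound_alarm → stow_gear), and O(sound_alarm) is already established, so O(stow_gear).
The contrapositive of premise 11 (O(~summon_witness → ~stow_gear)) is O(stow_gear → summon_witness), and O(stow_gear) is already established, so O(summon_witness).
From O(summon_witness) and premise 4, O(summon_witness → renew_inventory), we obtain O(renew_inventory).
Applying K to premise 8 (O(renew_inventory → register_invoice)) and O(renew_inventory) yields O(register_invoice).
So O(register_invoice) holds — register_invoice is obligatory. None of the other listed options is made obligatory by any chain of premises.

register_invoice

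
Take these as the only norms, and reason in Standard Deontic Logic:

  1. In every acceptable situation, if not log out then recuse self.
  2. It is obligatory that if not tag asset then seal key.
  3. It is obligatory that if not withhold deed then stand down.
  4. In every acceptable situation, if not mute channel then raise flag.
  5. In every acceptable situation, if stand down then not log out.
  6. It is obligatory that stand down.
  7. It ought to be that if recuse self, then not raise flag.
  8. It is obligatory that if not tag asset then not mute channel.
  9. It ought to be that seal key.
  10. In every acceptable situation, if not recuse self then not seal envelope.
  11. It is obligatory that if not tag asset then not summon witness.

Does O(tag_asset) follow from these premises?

From premise 6 we have O(stand_down).
From O(stand_down) and premise 5, O(stand_down → ¬log_out), we obtain O(¬log_out).
With premise 1, O(¬log_out → recuse_self), the K-axiom yields O(recuse_self).
From O(recuse_self) and premise 7, O(recuse_self → ¬raise_flag), we obtain O(¬raise_flag).
Premise 4, O(¬mute_channel → raise_flag), contraposes to O(¬raise_flag → mute_channel); with O(¬raise_flag) we get O(mute_channel).
The contrapositive of premise 8 (O(¬tag_asset → ¬mute_channel)) is O(mute_channel → tag_asset), and O(mute_channel) is already established, so O(tag_asset).
Premises 2, 3, 9, 10, 11 do not contribute to this derivation.
So O(tag_asset) follows.

Yes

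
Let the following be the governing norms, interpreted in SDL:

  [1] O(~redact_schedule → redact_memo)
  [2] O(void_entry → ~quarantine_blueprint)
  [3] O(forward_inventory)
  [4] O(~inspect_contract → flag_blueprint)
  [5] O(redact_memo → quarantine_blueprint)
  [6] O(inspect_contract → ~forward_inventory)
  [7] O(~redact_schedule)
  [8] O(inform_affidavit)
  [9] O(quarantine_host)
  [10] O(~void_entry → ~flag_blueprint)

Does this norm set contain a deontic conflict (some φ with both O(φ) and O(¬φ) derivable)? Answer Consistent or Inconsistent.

From premise 3 we have O(forward_inventory).
Premise 6, O(inspect_contract → ~forward_inventory), contraposes to O(forward_inventory → ~inspect_contract); with O(forward_inventory) we get O(~inspect_contract).
Applying K to premise 4 (O(~inspect_contract → flag_blueprint)) and O(~inspect_contract) yields O(flag_blueprint).
Premise 10, O(~void_entry → ~flag_blueprint), contraposes to O(flag_blueprint → void_entry); with O(flag_blueprint) we get O(void_entry).
Applying K to premise 2 (O(void_entry → ~quarantine_blueprint)) and O(void_entry) yields O(~quarantine_blueprint).
Premise 5 is O(redact_memo → quarantine_blueprint); contrapositively O(~quarantine_blueprint → ~redact_memo). Since O(~quarantine_blueprint) holds, K gives O(~redact_memo).
Premise 1, O(~redact_schedule → redact_memo), contraposes to O(~redact_memo → redact_schedule); with O(~redact_memo) we get O(redact_schedule).
Yet premise 7 states O(~redact_schedule).
We now have both O(redact_schedule) and O(~redact_schedule) — redact_schedule is simultaneously obligatory and forbidden, violating the D-axiom.

Inconsistent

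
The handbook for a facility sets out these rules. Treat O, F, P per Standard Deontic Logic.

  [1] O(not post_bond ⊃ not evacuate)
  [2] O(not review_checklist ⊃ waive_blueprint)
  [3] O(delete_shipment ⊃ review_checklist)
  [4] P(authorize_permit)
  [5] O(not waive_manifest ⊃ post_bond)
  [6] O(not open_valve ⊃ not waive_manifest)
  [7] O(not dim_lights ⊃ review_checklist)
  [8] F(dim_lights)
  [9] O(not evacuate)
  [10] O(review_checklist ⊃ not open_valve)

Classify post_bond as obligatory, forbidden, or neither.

F(dim_lights) at premise 8 means O(not dim_lights).
With premise 7, O(not dim_lights ⊃ review_checklist), the K-axiom yields O(review_checklist).
From O(review_checklist) and premise 10, O(review_checklist ⊃ not open_valve), we obtain O(not open_valve).
With premise 6, O(not open_valve ⊃ not waive_manifest), the K-axiom yields O(not waive_manifest).
From O(not waive_manifest) and premise 5, O(not waive_manifest ⊃ post_bond), we obtain O(post_bond).
Premises 1, 2, 3, 4, 9 do not contribute to this derivation.
Hence post_bond is obligatory.

Obligatory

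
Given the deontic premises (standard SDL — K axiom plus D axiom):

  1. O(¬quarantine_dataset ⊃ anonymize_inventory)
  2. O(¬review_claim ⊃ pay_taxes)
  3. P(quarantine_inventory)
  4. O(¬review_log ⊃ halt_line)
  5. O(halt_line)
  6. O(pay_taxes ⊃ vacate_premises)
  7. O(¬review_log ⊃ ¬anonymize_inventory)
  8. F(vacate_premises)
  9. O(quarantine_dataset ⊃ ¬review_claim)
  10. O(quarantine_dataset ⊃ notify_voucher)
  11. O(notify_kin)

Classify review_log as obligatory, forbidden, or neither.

Obligatory

Premise 8 is F(vacate_premises), i.e. O(¬vacate_premises).
Premise 6, O(pay_taxes ⊃ vacate_premises), contraposes to O(¬vacate_premises ⊃ ¬pay_taxes); with O(¬vacate_premises) we get O(¬pay_taxes).
The contrapositive of premise 2 (O(¬review_claim ⊃ pay_taxes)) is O(¬pay_taxes ⊃ review_claim), and O(¬pay_taxes) is already established, so O(review_claim).
The contrapositive of premise 9 (O(quarantine_dataset ⊃ ¬review_claim)) is O(review_claim ⊃ ¬quarantine_dataset), and O(review_claim) is already established, so O(¬quarantine_dataset).
Applying K to premise 1 (O(¬quarantine_dataset ⊃ anonymize_inventory)) and O(¬quarantine_dataset) yields O(anonymize_inventory).
Premise 7 is O(¬review_log ⊃ ¬anonymize_inventory); contrapositively O(anonymize_inventory ⊃ review_log). Since O(anonymize_inventory) holds, K gives O(review_log).
Premises 3, 4, 5, 10, 11 do not contribute to this derivation.
Hence review_log is obligatory.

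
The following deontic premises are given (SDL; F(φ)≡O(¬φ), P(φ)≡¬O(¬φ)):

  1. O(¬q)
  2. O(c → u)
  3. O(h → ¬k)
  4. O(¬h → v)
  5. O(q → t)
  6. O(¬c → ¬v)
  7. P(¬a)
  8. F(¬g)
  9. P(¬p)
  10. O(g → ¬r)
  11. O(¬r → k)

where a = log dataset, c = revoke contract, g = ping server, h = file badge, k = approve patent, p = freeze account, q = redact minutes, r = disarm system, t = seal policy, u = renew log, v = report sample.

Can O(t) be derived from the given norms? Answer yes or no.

No

Premise 5 is O(q → t), but O(q) is not derivable from the premises, so it does not yield O(t).
No other premise forces O(t). An ideal world satisfying every premise can still have t false, so O(t) is not derivable.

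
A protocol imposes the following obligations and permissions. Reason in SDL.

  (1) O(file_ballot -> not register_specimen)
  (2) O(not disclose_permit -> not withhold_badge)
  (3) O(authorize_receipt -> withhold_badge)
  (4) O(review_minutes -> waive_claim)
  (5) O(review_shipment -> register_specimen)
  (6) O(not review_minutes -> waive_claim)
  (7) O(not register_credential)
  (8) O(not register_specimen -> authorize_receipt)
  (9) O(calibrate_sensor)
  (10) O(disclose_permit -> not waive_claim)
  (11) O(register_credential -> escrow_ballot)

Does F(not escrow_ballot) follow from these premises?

No

Premise 11 is O(register_credential -> escrow_ballot), but O(register_credential) is not derivable from the premises, so it does not yield O(escrow_ballot).
No other premise forces O(escrow_ballot). An ideal world satisfying every premise can still have not escrow_ballot true, so F(not escrow_ballot) is not derivable.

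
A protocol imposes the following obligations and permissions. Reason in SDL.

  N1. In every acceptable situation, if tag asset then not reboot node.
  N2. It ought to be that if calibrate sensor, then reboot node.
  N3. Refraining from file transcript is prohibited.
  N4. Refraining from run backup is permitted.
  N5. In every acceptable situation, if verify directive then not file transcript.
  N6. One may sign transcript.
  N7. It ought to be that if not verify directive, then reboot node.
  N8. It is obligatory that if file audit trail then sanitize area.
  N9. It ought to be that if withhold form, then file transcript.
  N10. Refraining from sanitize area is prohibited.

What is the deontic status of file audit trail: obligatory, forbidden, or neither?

Premise 8 is O(file_audit_trail → sanitize_area); even if O(sanitize_area) held, inferring O(file_audit_trail) would be affirming the consequent — invalid.
No premise or chain of K-axiom applications forces O(file_audit_trail), and none forces O(¬file_audit_trail). So file_audit_trail is neither obligatory nor forbidden under these norms.

Neither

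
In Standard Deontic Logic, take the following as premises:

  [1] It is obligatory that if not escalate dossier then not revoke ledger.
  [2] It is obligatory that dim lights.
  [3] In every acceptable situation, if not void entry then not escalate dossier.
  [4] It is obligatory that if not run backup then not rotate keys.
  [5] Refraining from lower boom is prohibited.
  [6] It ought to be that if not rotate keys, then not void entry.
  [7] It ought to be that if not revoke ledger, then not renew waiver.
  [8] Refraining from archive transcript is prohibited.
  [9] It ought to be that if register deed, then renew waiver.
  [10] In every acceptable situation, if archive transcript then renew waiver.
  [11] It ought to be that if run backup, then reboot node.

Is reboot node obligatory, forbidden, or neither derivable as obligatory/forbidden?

Obligatory

Premise 8, F(¬archive_transcript), is equivalent to O(archive_transcript).
Applying K to premise 10 (O(archive_transcript → renew_waiver)) and O(archive_transcript) yields O(renew_waiver).
Premise 7, O(¬revoke_ledger → ¬renew_waiver), contraposes to O(renew_waiver → revoke_ledger); with O(renew_waiver) we get O(revoke_ledger).
The contrapositive of premise 1 (O(¬escalate_dossier → ¬revoke_ledger)) is O(revoke_ledger → escalate_dossier), and O(revoke_ledger) is already established, so O(escalate_dossier).
The contrapositive of premise 3 (O(¬void_entry → ¬escalate_dossier)) is O(escalate_dossier → void_entry), and O(escalate_dossier) is already established, so O(void_entry).
Premise 6 is O(¬rotate_keys → ¬void_entry); contrapositively O(void_entry → rotate_keys). Since O(void_entry) holds, K gives O(rotate_keys).
The contrapositive of premise 4 (O(¬run_backup → ¬rotate_keys)) is O(rotate_keys → run_backup), and O(rotate_keys) is already established, so O(run_backup).
Applying K to premise 11 (O(run_backup → reboot_node)) and O(run_backup) yields O(reboot_node).
Premises 2, 5, 9 do not contribute to this derivation.
Hence reboot_node is obligatory.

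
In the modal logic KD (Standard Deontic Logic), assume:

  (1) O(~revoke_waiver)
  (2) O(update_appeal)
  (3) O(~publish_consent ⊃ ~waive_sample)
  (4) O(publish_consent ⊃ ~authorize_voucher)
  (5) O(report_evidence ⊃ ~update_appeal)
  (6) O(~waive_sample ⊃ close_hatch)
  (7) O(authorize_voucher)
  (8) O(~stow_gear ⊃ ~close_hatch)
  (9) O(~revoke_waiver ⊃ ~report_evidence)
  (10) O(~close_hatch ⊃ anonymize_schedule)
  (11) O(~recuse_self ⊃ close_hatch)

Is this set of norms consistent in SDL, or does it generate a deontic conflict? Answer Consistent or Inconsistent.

Premise 5 is O(report_evidence ⊃ ~update_appeal), but O(report_evidence) is not derivable from the premises, so it does not yield O(~update_appeal).
So O(~update_appeal) is not derivable, and the apparent clash with O(update_appeal) does not arise.
A world satisfying every obligation exists (e.g. anonymize_schedule=false, authorize_voucher=true, close_hatch=true, publish_consent=false, recuse_self=false, report_evidence=false, revoke_waiver=false, stow_gear=true, update_appeal=true, waive_sample=false); no atom is both obligatory and forbidden, so the set is consistent.

Consistent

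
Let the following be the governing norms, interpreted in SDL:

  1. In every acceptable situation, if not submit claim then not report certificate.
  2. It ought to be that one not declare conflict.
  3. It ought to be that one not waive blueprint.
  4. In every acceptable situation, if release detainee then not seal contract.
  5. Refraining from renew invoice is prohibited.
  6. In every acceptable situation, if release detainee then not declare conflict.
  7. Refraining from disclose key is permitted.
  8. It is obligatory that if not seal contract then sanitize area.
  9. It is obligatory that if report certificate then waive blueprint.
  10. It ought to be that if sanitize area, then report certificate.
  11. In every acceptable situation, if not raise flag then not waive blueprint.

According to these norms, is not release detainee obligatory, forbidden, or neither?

From premise 3 we have O(¬waive_blueprint).
Premise 9, O(report_certificate → waive_blueprint), contraposes to O(¬waive_blueprint → ¬report_certificate); with O(¬waive_blueprint) we get O(¬report_certificate).
The contrapositive of premise 10 (O(sanitize_area → report_certificate)) is O(¬report_certificate → ¬sanitize_area), and O(¬report_certificate) is already established, so O(¬sanitize_area).
Premise 8 is O(¬seal_contract → sanitize_area); contrapositively O(¬sanitize_area → seal_contract). Since O(¬sanitize_area) holds, K gives O(seal_contract).
Premise 4 is O(release_detainee → ¬seal_contract); contrapositively O(seal_contract → ¬release_detainee). Since O(seal_contract) holds, K gives O(¬release_detainee).
Premises 1, 2, 5, 6, 7, 11 do not contribute to this derivation.
Hence ¬release_detainee is obligatory.

Obligatory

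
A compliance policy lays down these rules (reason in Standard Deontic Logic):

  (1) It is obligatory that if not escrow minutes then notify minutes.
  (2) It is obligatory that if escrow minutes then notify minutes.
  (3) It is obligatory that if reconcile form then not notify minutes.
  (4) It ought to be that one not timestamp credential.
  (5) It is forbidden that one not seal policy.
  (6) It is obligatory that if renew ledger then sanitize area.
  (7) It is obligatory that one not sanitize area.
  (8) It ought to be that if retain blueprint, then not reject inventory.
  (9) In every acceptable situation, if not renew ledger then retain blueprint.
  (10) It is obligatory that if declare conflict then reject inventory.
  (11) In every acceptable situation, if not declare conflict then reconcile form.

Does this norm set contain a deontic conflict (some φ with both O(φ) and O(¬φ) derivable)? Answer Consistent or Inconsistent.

Inconsistent

By case analysis on escrow_minutes: premise 2 gives O(escrow_minutes → notify_minutes) and premise 1 gives O(¬escrow_minutes → notify_minutes), so O(notify_minutes) either way.
Premise 3, O(reconcile_form → ¬notify_minutes), contraposes to O(notify_minutes → ¬reconcile_form); with O(notify_minutes) we get O(¬reconcile_form).
Premise 11 is O(¬declare_conflict → reconcile_form); contrapositively O(¬reconcile_form → declare_conflict). Since O(¬reconcile_form) holds, K gives O(declare_conflict).
With premise 10, O(declare_conflict → reject_inventory), the K-axiom yields O(reject_inventory).
Premise 8, O(retain_blueprint → ¬reject_inventory), contraposes to O(reject_inventory → ¬retain_blueprint); with O(reject_inventory) we get O(¬retain_blueprint).
Premise 9, O(¬renew_ledger → retain_blueprint), contraposes to O(¬retain_blueprint → renew_ledger); with O(¬retain_blueprint) we get O(renew_ledger).
Premise 6 is O(renew_ledger → sanitize_area); since O(renew_ledger), deontic closure gives O(sanitize_area).
However, premise 7 gives O(¬sanitize_area).
We now have both O(sanitize_area) and O(¬sanitize_area) — sanitize_area is simultaneously obligatory and forbidden, violating the D-axiom.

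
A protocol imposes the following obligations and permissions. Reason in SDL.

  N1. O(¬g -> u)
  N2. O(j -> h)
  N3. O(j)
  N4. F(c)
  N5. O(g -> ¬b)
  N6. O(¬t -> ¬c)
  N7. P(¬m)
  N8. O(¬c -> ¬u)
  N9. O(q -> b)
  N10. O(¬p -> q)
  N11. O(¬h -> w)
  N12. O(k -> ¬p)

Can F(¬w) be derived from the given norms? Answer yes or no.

No

Premise 11 is O(¬h -> w), but O(¬h) is not derivable from the premises, so it does not yield O(w).
No other premise forces O(w). An ideal world satisfying every premise can still have ¬w true, so F(¬w) is not derivable.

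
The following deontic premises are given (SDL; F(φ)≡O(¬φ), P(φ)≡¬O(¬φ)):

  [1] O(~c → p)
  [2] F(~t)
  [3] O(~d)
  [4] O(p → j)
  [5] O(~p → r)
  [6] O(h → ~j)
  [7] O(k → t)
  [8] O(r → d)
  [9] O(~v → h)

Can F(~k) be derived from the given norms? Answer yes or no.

Premise 7 is O(k → t); even if O(t) held, inferring O(k) would be affirming the consequent — invalid.
No other premise forces O(k). An ideal world satisfying every premise can still have ~k true, so F(~k) is not derivable.

No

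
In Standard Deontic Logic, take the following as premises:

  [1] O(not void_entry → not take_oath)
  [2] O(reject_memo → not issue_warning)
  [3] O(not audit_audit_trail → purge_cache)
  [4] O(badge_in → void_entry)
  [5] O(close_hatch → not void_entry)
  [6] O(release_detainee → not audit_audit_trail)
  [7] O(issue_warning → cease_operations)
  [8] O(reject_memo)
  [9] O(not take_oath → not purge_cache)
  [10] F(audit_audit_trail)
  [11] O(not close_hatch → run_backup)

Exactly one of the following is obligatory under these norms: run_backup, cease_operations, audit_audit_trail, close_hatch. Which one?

Premise 10 is F(audit_audit_trail), i.e. O(not audit_audit_trail).
With premise 3, O(not audit_audit_trail → purge_cache), the K-axiom yields O(purge_cache).
Premise 9 is O(not take_oath → not purge_cache); contrapositively O(purge_cache → take_oath). Since O(purge_cache) holds, K gives O(take_oath).
Premise 1, O(not void_entry → not take_oath), contraposes to O(take_oath → void_entry); with O(take_oath) we get O(void_entry).
Premise 5 is O(close_hatch → not void_entry); contrapositively O(void_entry → not close_hatch). Since O(void_entry) holds, K gives O(not close_hatch).
With premise 11, O(not close_hatch → run_backup), the K-axiom yields O(run_backup).
So O(run_backup) holds — run_backup is obligatory. None of the other listed options is made obligatory by any chain of premises.

run_backup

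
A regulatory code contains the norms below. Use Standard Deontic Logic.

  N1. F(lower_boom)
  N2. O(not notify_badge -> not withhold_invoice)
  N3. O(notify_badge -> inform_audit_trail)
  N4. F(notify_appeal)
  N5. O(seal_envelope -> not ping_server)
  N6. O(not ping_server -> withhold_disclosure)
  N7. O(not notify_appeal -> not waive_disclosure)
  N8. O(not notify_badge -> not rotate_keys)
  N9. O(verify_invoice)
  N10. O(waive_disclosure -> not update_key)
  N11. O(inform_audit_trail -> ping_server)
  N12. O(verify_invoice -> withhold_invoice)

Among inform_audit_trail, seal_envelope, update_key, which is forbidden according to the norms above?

From premise 9 we have O(verify_invoice).
Applying K to premise 12 (O(verify_invoice -> withhold_invoice)) and O(verify_invoice) yields O(withhold_invoice).
Premise 2 is O(not notify_badge -> not withhold_invoice); contrapositively O(withhold_invoice -> notify_badge). Since O(withhold_invoice) holds, K gives O(notify_badge).
Applying K to premise 3 (O(notify_badge -> inform_audit_trail)) and O(notify_badge) yields O(inform_audit_trail).
Applying K to premise 11 (O(inform_audit_trail -> ping_server)) and O(inform_audit_trail) yields O(ping_server).
The contrapositive of premise 5 (O(seal_envelope -> not ping_server)) is O(ping_server -> not seal_envelope), and O(ping_server) is already established, so O(not seal_envelope).
So O(not seal_envelope) holds, i.e. seal_envelope is forbidden. None of the other listed options is forbidden under the premises.

seal_envelope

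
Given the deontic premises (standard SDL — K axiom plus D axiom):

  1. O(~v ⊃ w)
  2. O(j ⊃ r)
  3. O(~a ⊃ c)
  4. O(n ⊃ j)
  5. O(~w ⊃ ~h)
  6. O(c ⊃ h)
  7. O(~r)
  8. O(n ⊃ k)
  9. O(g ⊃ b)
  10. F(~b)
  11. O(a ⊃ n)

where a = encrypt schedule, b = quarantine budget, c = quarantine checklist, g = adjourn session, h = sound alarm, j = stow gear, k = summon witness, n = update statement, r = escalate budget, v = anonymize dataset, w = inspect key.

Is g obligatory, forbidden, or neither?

Neither

Premise 9 is O(g ⊃ b); even if O(b) held, inferring O(g) would be affirming the consequent — invalid.
No premise or chain of K-axiom applications forces O(g), and none forces O(~g). So g is neither obligatory nor forbidden under these norms.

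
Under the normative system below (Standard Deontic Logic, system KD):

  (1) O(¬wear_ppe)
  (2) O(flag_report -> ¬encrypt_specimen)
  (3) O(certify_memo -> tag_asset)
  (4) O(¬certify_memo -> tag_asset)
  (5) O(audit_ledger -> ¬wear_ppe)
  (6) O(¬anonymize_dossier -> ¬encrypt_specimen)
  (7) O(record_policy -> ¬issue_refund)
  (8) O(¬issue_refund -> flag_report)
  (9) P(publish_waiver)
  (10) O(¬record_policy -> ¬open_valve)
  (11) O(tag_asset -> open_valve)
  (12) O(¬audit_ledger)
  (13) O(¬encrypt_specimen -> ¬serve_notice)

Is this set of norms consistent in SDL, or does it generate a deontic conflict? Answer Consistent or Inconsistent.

Consistent

Premise 5 is O(audit_ledger -> ¬wear_ppe); even if O(¬wear_ppe) held, inferring O(audit_ledger) would be affirming the consequent — invalid.
So O(audit_ledger) is not derivable, and the apparent clash with O(¬audit_ledger) does not arise.
A world satisfying every obligation exists (e.g. anonymize_dossier=false, audit_ledger=false, certify_memo=false, encrypt_specimen=false, flag_report=true, issue_refund=false, open_valve=true, publish_waiver=false, record_policy=true, serve_notice=false, tag_asset=true, wear_ppe=false); no atom is both obligatory and forbidden, so the set is consistent.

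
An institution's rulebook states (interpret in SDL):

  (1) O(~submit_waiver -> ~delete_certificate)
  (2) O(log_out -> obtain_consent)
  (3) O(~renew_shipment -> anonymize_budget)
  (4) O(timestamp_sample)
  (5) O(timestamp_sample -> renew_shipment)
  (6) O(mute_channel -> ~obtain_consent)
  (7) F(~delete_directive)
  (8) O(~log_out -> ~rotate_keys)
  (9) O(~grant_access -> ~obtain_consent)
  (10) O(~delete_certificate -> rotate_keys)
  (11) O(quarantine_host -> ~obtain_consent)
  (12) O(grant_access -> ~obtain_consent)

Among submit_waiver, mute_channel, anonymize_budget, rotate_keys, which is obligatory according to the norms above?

By case analysis on ~grant_access: premise 9 gives O(~grant_access -> ~obtain_consent) and premise 12 gives O(grant_access -> ~obtain_consent), so O(~obtain_consent) either way.
The contrapositive of premise 2 (O(log_out -> obtain_consent)) is O(~obtain_consent -> ~log_out), and O(~obtain_consent) is already established, so O(~log_out).
Premise 8 is O(~log_out -> ~rotate_keys); since O(~log_out), deontic closure gives O(~rotate_keys).
Premise 10, O(~delete_certificate -> rotate_keys), contraposes to O(~rotate_keys -> delete_certificate); with O(~rotate_keys) we get O(delete_certificate).
Premise 1, O(~submit_waiver -> ~delete_certificate), contraposes to O(delete_certificate -> submit_waiver); with O(delete_certificate) we get O(submit_waiver).
So O(submit_waiver) holds — submit_waiver is obligatory. None of the other listed options is made obligatory by any chain of premises.

submit_waiver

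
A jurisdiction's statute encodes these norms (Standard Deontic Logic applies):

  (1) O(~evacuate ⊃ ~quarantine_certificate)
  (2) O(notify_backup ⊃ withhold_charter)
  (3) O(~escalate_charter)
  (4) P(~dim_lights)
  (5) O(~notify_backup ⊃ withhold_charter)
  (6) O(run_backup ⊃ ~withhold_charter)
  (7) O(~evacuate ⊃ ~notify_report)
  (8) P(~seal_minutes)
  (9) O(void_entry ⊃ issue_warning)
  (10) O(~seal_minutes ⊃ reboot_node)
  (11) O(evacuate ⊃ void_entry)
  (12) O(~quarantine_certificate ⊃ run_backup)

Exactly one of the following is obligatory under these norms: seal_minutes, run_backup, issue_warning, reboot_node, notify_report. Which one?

issue_warning

By case analysis on notify_backup: premise 2 gives O(notify_backup ⊃ withhold_charter) and premise 5 gives O(~notify_backup ⊃ withhold_charter), so O(withhold_charter) either way.
Premise 6 is O(run_backup ⊃ ~withhold_charter); contrapositively O(withhold_charter ⊃ ~run_backup). Since O(withhold_charter) holds, K gives O(~run_backup).
The contrapositive of premise 12 (O(~quarantine_certificate ⊃ run_backup)) is O(~run_backup ⊃ quarantine_certificate), and O(~run_backup) is already established, so O(quarantine_certificate).
Premise 1, O(~evacuate ⊃ ~quarantine_certificate), contraposes to O(quarantine_certificate ⊃ evacuate); with O(quarantine_certificate) we get O(evacuate).
Applying K to premise 11 (O(evacuate ⊃ void_entry)) and O(evacuate) yields O(void_entry).
Applying K to premise 9 (O(void_entry ⊃ issue_warning)) and O(void_entry) yields O(issue_warning).
So O(issue_warning) holds — issue_warning is obligatory. None of the other listed options is made obligatory by any chain of premises.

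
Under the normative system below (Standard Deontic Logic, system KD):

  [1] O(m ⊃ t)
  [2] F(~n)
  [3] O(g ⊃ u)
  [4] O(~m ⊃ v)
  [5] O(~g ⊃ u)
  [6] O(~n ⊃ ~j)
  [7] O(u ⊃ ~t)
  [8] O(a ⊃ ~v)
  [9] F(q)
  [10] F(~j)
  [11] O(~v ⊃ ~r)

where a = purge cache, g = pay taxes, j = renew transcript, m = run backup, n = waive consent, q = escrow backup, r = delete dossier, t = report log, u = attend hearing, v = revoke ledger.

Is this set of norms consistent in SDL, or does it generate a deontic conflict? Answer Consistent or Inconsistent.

Premise 6 is O(~n ⊃ ~j), but O(~n) is not derivable from the premises, so it does not yield O(~j).
So O(~j) is not derivable, and the apparent clash with O(j) does not arise.
A world satisfying every obligation exists (e.g. a=false, g=false, j=true, m=false, n=true, q=false, r=false, t=false, u=true, v=true); no atom is both obligatory and forbidden, so the set is consistent.

Consistent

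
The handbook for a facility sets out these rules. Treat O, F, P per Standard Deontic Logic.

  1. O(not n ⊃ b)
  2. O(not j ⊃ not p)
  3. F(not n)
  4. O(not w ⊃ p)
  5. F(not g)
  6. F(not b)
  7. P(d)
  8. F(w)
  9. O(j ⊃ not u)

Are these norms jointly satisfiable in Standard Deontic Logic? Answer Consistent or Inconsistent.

Consistent

Premise 1 is O(not n ⊃ b); even if O(b) held, inferring O(not n) would be affirming the consequent — invalid.
So O(not n) is not derivable, and the apparent clash with O(n) does not arise.
A world satisfying every obligation exists (e.g. b=true, d=false, g=true, j=true, n=true, p=true, u=false, w=false); no atom is both obligatory and forbidden, so the set is consistent.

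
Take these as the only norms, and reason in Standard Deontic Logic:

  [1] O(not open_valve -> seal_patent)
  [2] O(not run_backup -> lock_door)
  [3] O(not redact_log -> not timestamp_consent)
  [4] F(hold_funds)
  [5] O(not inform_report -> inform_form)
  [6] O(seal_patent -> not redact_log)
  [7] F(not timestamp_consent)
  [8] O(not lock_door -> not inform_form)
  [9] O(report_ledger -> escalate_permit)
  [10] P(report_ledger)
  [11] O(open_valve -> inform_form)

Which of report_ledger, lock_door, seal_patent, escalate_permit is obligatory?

lock_door

Premise 7 is F(not timestamp_consent), i.e. O(timestamp_consent).
Premise 3 is O(not redact_log -> not timestamp_consent); contrapositively O(timestamp_consent -> redact_log). Since O(timestamp_consent) holds, K gives O(redact_log).
Premise 6, O(seal_patent -> not redact_log), contraposes to O(redact_log -> not seal_patent); with O(redact_log) we get O(not seal_patent).
Premise 1, O(not open_valve -> seal_patent), contraposes to O(not seal_patent -> open_valve); with O(not seal_patent) we get O(open_valve).
From O(open_valve) and premise 11, O(open_valve -> inform_form), we obtain O(inform_form).
Premise 8 is O(not lock_door -> not inform_form); contrapositively O(inform_form -> lock_door). Since O(inform_form) holds, K gives O(lock_door).
So O(lock_door) holds — lock_door is obligatory. None of the other listed options is made obligatory by any chain of premises.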